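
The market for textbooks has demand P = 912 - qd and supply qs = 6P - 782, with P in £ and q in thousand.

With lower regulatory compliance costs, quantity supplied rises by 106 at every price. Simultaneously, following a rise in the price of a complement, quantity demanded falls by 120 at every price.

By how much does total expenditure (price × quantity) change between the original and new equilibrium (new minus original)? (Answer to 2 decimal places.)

-40026.37

Solve the original market: 912 - P = 6P - 782, hence P = 242 and q = 670.
The shock moves the curves to qd = 792 - P and qs = 6P - 676.
Equate the new curves: 792 - P = 6P - 676, giving 1468 = 7P, P = 1468/7 ≈ 209.7143, q = 4076/7 ≈ 582.2857.
Expenditure moves from 242×670 = 162140 to 209.7143×582.2857 = 122113.6327; change = -40026.37.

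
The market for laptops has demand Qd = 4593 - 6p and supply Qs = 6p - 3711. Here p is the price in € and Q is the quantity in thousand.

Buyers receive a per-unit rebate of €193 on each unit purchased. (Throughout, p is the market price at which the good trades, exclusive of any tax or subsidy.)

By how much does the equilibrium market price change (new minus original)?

Original equilibrium: 4593 - 6p = 6p - 3711 gives 8304 = 12p, so p = 692 and Q = 441.
Since buyers' out-of-pocket price is the market price minus the rebate, the effective demand curve becomes Qd = 5751 - 6p.
New equilibrium: 5751 - 6p = 6p - 3711 ⇒ 9462 = 12p ⇒ p = 788.5, Q = 1020.
Δp = 788.5 − 692 = +96.5.

+96.5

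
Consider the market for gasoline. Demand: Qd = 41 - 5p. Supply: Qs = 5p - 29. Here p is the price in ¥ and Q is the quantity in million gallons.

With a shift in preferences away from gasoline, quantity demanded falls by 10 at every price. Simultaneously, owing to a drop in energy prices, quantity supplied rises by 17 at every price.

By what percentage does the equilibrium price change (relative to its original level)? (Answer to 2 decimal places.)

Before the shock: 41 - 5p = 5p - 29 ⇒ 70 = 10p ⇒ p = 7, Q = 6.
With the change applied: demand Qd = 31 - 5p, supply Qs = 5p - 12.
Clearing the new market: 31 - 5p = 5p - 12, so p = 4.3 and Q = 9.5.
%Δp = (4.3 − 7) / 7 × 100 = -38.57%.

-38.57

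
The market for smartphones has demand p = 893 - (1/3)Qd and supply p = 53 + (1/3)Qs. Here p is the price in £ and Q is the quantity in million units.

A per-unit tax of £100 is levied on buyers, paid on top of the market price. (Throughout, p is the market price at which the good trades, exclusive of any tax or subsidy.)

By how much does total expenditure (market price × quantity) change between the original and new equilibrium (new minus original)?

-126450

Original equilibrium: 2679 - 3p = 3p - 159 gives 2838 = 6p, so p = 473 and Q = 1260.
Since buyers pay the price plus the tax, the effective demand curve becomes Qd = 2379 - 3p.
Setting them equal: 2379 - 3p = 3p - 159 → 2538 = 6p, so p = 423 and Q = 1110.
Expenditure moves from 473×1260 = 595980 to 423×1110 = 469530; change = -126450.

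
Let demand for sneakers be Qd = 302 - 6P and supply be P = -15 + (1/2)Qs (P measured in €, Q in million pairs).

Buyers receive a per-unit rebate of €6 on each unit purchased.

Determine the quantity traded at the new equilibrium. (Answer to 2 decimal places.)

107.00

Solve the original market: 302 - 6P = 2P + 30, hence P = 34 and Q = 98.
Since buyers' out-of-pocket price is the market price minus the rebate, the effective demand curve becomes Qd = 338 - 6P.
Equate the new curves: 338 - 6P = 2P + 30, giving 308 = 8P, P = 38.5, Q = 107.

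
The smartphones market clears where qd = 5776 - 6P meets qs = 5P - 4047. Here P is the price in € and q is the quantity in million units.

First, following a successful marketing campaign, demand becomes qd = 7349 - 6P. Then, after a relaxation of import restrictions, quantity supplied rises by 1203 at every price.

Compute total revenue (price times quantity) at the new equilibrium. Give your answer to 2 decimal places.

Solve the original market: 5776 - 6P = 5P - 4047, hence P = 893 and q = 418.
With the change applied: demand qd = 7349 - 6P, supply qs = 5P - 2844.
Equate the new curves: 7349 - 6P = 5P - 2844, giving 10193 = 11P, P = 10193/11 ≈ 926.6364, q = 19681/11 ≈ 1789.1818.
New expenditure = 926.6364 × 1789.1818 = 1657920.93.

1657920.93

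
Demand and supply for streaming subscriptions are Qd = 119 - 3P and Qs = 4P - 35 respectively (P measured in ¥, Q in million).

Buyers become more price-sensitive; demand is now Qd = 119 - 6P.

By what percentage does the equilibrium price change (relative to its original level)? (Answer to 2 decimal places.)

-30.00

Before the shock: 119 - 3P = 4P - 35 ⇒ 154 = 7P ⇒ P = 22, Q = 53.
The new curves are Qd = 119 - 6P (demand) and Qs = 4P - 35 (supply).
Equate the new curves: 119 - 6P = 4P - 35, giving 154 = 10P, P = 15.4, Q = 26.6.
%ΔP = (15.4 − 22) / 22 × 100 = -30.00%.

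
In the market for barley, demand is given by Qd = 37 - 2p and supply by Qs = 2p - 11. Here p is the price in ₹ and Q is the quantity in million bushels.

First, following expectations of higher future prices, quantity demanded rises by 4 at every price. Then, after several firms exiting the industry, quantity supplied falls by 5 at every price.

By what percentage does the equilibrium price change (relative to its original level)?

+18.75

Original equilibrium: 37 - 2p = 2p - 11 gives 48 = 4p, so p = 12 and Q = 13.
The new curves are Qd = 41 - 2p (demand) and Qs = 2p - 16 (supply).
Clearing the new market: 41 - 2p = 2p - 16, so p = 14.25 and Q = 12.5.
%Δp = (14.25 − 12) / 12 × 100 = +18.75%.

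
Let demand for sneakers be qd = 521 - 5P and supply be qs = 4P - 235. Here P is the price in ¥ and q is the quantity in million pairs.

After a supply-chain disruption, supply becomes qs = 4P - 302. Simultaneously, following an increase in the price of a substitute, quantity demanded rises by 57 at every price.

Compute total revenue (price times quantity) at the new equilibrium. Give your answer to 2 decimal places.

Initially, 521 - 5P = 4P - 235, so 756 = 9P and P = 84, q = 101.
The shock moves the curves to qd = 578 - 5P and qs = 4P - 302.
Clearing the new market: 578 - 5P = 4P - 302, so P = 880/9 ≈ 97.7778 and q = 802/9 ≈ 89.1111.
New expenditure = 97.7778 × 89.1111 = 8713.09.

8713.09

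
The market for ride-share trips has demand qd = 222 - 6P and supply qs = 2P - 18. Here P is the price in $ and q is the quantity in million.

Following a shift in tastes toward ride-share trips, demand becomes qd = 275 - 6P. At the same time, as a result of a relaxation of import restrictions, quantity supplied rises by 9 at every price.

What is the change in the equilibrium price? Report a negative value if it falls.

+5.5

Before the shock: 222 - 6P = 2P - 18 ⇒ 240 = 8P ⇒ P = 30, q = 42.
The new curves are qd = 275 - 6P (demand) and qs = 2P - 9 (supply).
Clearing the new market: 275 - 6P = 2P - 9, so P = 35.5 and q = 62.
ΔP = 35.5 − 30 = +5.5.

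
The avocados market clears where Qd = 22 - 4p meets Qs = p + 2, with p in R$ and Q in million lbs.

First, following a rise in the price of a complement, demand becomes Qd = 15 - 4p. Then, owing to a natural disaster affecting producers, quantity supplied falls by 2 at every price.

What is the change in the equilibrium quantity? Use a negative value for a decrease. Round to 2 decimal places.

-3.00

Solve the original market: 22 - 4p = p + 2, hence p = 4 and Q = 6.
The new curves are Qd = 15 - 4p (demand) and Qs = p (supply).
New equilibrium: 15 - 4p = p ⇒ 15 = 5p ⇒ p = 3, Q = 3.
ΔQ = 3 − 6 = -3.00.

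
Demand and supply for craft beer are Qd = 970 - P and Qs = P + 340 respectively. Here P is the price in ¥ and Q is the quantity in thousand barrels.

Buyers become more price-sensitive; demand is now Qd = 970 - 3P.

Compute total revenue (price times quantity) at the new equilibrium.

Solve the original market: 970 - P = P + 340, hence P = 315 and Q = 655.
With the change applied: demand Qd = 970 - 3P, supply Qs = P + 340.
Clearing the new market: 970 - 3P = P + 340, so P = 157.5 and Q = 497.5.
New expenditure = 157.5 × 497.5 = 78356.25.

78356.25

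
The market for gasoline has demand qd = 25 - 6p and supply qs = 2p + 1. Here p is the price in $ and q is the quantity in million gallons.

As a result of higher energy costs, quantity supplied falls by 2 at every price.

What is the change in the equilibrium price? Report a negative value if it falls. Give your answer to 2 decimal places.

Solve the original market: 25 - 6p = 2p + 1, hence p = 3 and q = 7.
The new curves are qd = 25 - 6p (demand) and qs = 2p - 1 (supply).
New equilibrium: 25 - 6p = 2p - 1 ⇒ 26 = 8p ⇒ p = 3.25, q = 5.5.
Δp = 3.25 − 3 = +0.25.

+0.25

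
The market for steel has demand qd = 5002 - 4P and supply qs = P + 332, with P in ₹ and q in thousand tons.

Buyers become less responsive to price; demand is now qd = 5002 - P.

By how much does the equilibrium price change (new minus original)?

Solve the original market: 5002 - 4P = P + 332, hence P = 934 and q = 1266.
The shock moves the curves to qd = 5002 - P and qs = P + 332.
Setting them equal: 5002 - P = P + 332 → 4670 = 2P, so P = 2335 and q = 2667.
ΔP = 2335 − 934 = +1401.

+1401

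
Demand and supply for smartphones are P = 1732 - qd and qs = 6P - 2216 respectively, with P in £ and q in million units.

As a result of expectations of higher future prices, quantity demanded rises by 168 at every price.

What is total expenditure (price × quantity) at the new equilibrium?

771456

Solve the original market: 1732 - P = 6P - 2216, hence P = 564 and q = 1168.
With the change applied: demand qd = 1900 - P, supply qs = 6P - 2216.
Clearing the new market: 1900 - P = 6P - 2216, so P = 588 and q = 1312.
New expenditure = 588 × 1312 = 771456.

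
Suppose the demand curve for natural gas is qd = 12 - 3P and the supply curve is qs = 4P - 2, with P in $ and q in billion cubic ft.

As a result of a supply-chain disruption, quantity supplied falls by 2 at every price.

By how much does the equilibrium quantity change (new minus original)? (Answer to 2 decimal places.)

-0.86

Original equilibrium: 12 - 3P = 4P - 2 gives 14 = 7P, so P = 2 and q = 6.
The new curves are qd = 12 - 3P (demand) and qs = 4P - 4 (supply).
Clearing the new market: 12 - 3P = 4P - 4, so P = 16/7 ≈ 2.2857 and q = 36/7 ≈ 5.1429.
Δq = 5.1429 − 6 = -0.86.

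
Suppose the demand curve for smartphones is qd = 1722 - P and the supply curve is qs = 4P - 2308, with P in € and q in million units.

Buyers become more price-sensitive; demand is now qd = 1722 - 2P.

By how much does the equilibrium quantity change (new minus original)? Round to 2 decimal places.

Original equilibrium: 1722 - P = 4P - 2308 gives 4030 = 5P, so P = 806 and q = 916.
After the shift, demand is qd = 1722 - 2P and supply is qs = 4P - 2308.
New equilibrium: 1722 - 2P = 4P - 2308 ⇒ 4030 = 6P ⇒ P = 2015/3 ≈ 671.6667, q = 1136/3 ≈ 378.6667.
Δq = 378.6667 − 916 = -537.33.

-537.33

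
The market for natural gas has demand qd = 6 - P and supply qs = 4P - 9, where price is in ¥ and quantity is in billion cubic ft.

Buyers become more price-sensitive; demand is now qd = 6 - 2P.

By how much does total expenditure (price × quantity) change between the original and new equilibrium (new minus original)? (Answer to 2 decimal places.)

Solve the original market: 6 - P = 4P - 9, hence P = 3 and q = 3.
The shock moves the curves to qd = 6 - 2P and qs = 4P - 9.
New equilibrium: 6 - 2P = 4P - 9 ⇒ 15 = 6P ⇒ P = 2.5, q = 1.
Expenditure moves from 3×3 = 9 to 2.5×1 = 2.5; change = -6.50.

-6.50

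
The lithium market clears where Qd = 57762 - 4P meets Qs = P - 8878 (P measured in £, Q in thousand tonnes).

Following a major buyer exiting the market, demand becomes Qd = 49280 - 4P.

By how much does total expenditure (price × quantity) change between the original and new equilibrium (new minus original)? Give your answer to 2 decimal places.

Initially, 57762 - 4P = P - 8878, so 66640 = 5P and P = 13328, Q = 4450.
The new curves are Qd = 49280 - 4P (demand) and Qs = P - 8878 (supply).
Equate the new curves: 49280 - 4P = P - 8878, giving 58158 = 5P, P = 11631.6, Q = 2753.6.
Expenditure moves from 13328×4450 = 59309600 to 11631.6×2753.6 = 32028773.76; change = -27280826.24.

-27280826.24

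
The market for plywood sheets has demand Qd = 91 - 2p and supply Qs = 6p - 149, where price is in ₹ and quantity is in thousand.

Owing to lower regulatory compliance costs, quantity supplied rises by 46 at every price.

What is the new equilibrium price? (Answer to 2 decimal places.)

24.25

Before the shock: 91 - 2p = 6p - 149 ⇒ 240 = 8p ⇒ p = 30, Q = 31.
The shock moves the curves to Qd = 91 - 2p and Qs = 6p - 103.
Setting them equal: 91 - 2p = 6p - 103 → 194 = 8p, so p = 24.25 and Q = 42.5.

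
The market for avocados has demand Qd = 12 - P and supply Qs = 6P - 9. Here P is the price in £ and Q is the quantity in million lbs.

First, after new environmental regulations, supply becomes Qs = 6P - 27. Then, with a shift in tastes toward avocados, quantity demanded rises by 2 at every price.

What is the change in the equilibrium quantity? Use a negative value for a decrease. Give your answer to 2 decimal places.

Solve the original market: 12 - P = 6P - 9, hence P = 3 and Q = 9.
After the shift, demand is Qd = 14 - P and supply is Qs = 6P - 27.
Equate the new curves: 14 - P = 6P - 27, giving 41 = 7P, P = 41/7 ≈ 5.8571, Q = 57/7 ≈ 8.1429.
ΔQ = 8.1429 − 9 = -0.86.

-0.86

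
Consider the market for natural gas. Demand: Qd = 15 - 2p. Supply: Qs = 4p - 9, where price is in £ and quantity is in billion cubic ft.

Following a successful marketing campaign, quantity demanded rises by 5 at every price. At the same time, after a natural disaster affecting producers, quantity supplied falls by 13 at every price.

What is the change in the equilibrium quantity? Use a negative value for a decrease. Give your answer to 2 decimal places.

-1.00

Initially, 15 - 2p = 4p - 9, so 24 = 6p and p = 4, Q = 7.
The shock moves the curves to Qd = 20 - 2p and Qs = 4p - 22.
Setting them equal: 20 - 2p = 4p - 22 → 42 = 6p, so p = 7 and Q = 6.
ΔQ = 6 − 7 = -1.00.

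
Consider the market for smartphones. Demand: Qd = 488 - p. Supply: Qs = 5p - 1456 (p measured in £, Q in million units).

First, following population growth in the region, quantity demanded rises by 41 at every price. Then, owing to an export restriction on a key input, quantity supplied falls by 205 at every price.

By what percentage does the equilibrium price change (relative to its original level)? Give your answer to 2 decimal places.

Initially, 488 - p = 5p - 1456, so 1944 = 6p and p = 324, Q = 164.
With the change applied: demand Qd = 529 - p, supply Qs = 5p - 1661.
New equilibrium: 529 - p = 5p - 1661 ⇒ 2190 = 6p ⇒ p = 365, Q = 164.
%Δp = (365 − 324) / 324 × 100 = +12.65%.

+12.65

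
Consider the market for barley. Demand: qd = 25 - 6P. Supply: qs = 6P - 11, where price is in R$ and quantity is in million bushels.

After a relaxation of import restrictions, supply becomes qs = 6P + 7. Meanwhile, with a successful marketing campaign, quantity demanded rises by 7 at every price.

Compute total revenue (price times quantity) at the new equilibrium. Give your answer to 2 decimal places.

Original equilibrium: 25 - 6P = 6P - 11 gives 36 = 12P, so P = 3 and q = 7.
After the shift, demand is qd = 32 - 6P and supply is qs = 6P + 7.
New equilibrium: 32 - 6P = 6P + 7 ⇒ 25 = 12P ⇒ P = 25/12 ≈ 2.0833, q = 19.5.
New expenditure = 2.0833 × 19.5 = 40.63.

40.63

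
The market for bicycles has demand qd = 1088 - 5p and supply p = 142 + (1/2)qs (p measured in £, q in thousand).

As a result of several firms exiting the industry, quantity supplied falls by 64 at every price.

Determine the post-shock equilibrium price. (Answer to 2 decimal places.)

Initially, 1088 - 5p = 2p - 284, so 1372 = 7p and p = 196, q = 108.
After the shift, demand is qd = 1088 - 5p and supply is qs = 2p - 348.
Setting them equal: 1088 - 5p = 2p - 348 → 1436 = 7p, so p = 1436/7 ≈ 205.1429 and q = 436/7 ≈ 62.2857.

205.14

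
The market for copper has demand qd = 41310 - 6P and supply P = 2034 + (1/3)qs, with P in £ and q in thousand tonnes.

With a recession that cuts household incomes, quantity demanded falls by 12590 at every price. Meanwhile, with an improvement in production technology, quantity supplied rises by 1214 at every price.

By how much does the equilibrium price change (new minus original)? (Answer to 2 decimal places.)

Original equilibrium: 41310 - 6P = 3P - 6102 gives 47412 = 9P, so P = 5268 and q = 9702.
The shock moves the curves to qd = 28720 - 6P and qs = 3P - 4888.
Equate the new curves: 28720 - 6P = 3P - 4888, giving 33608 = 9P, P = 33608/9 ≈ 3734.2222, q = 18944/3 ≈ 6314.6667.
ΔP = 3734.2222 − 5268 = -1533.78.

-1533.78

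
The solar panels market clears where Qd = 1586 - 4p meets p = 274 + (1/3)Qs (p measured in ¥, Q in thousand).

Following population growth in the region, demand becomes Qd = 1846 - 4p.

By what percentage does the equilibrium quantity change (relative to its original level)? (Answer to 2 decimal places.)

Before the shock: 1586 - 4p = 3p - 822 ⇒ 2408 = 7p ⇒ p = 344, Q = 210.
After the shift, demand is Qd = 1846 - 4p and supply is Qs = 3p - 822.
Setting them equal: 1846 - 4p = 3p - 822 → 2668 = 7p, so p = 2668/7 ≈ 381.1429 and Q = 2250/7 ≈ 321.4286.
%ΔQ = (321.4286 − 210) / 210 × 100 = +53.06%.

+53.06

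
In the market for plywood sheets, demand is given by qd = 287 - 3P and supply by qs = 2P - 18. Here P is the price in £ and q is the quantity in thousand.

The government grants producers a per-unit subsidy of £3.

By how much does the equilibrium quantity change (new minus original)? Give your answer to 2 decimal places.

Initially, 287 - 3P = 2P - 18, so 305 = 5P and P = 61, q = 104.
Since sellers receive the price plus the subsidy, the effective supply curve becomes qs = 2P - 12.
Setting them equal: 287 - 3P = 2P - 12 → 299 = 5P, so P = 59.8 and q = 107.6.
Δq = 107.6 − 104 = +3.60.

+3.60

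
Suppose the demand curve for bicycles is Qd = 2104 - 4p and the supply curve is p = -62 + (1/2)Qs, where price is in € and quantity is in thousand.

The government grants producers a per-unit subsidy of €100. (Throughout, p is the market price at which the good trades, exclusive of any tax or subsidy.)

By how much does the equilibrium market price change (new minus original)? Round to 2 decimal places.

Original equilibrium: 2104 - 4p = 2p + 124 gives 1980 = 6p, so p = 330 and Q = 784.
Since sellers receive the price plus the subsidy, the effective supply curve becomes Qs = 2p + 324.
New equilibrium: 2104 - 4p = 2p + 324 ⇒ 1780 = 6p ⇒ p = 890/3 ≈ 296.6667, Q = 2752/3 ≈ 917.3333.
Δp = 296.6667 − 330 = -33.33.

-33.33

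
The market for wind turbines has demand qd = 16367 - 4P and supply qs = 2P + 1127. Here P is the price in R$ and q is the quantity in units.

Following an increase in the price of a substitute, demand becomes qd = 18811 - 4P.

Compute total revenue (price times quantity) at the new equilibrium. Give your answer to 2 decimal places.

Initially, 16367 - 4P = 2P + 1127, so 15240 = 6P and P = 2540, q = 6207.
After the shift, demand is qd = 18811 - 4P and supply is qs = 2P + 1127.
Equate the new curves: 18811 - 4P = 2P + 1127, giving 17684 = 6P, P = 8842/3 ≈ 2947.3333, q = 21065/3 ≈ 7021.6667.
New expenditure = 2947.3333 × 7021.6667 = 20695192.22.

20695192.22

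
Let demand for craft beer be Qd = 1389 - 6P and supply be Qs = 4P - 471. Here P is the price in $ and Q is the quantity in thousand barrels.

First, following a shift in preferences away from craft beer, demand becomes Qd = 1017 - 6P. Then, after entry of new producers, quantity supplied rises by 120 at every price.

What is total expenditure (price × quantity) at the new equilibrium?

26840.16

Original equilibrium: 1389 - 6P = 4P - 471 gives 1860 = 10P, so P = 186 and Q = 273.
After the shift, demand is Qd = 1017 - 6P and supply is Qs = 4P - 351.
Setting them equal: 1017 - 6P = 4P - 351 → 1368 = 10P, so P = 136.8 and Q = 196.2.
New expenditure = 136.8 × 196.2 = 26840.16.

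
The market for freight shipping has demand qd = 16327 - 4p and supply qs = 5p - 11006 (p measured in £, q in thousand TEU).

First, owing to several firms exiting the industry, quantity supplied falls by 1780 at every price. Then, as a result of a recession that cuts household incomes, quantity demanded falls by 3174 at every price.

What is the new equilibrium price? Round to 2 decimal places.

2882.11

Before the shock: 16327 - 4p = 5p - 11006 ⇒ 27333 = 9p ⇒ p = 3037, q = 4179.
With the change applied: demand qd = 13153 - 4p, supply qs = 5p - 12786.
Setting them equal: 13153 - 4p = 5p - 12786 → 25939 = 9p, so p = 25939/9 ≈ 2882.1111 and q = 14621/9 ≈ 1624.5556.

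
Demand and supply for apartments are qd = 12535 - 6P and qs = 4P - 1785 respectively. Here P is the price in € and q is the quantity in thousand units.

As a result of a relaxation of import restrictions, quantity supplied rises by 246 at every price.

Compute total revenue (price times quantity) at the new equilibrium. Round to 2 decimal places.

Initially, 12535 - 6P = 4P - 1785, so 14320 = 10P and P = 1432, q = 3943.
After the shift, demand is qd = 12535 - 6P and supply is qs = 4P - 1539.
Clearing the new market: 12535 - 6P = 4P - 1539, so P = 1407.4 and q = 4090.6.
New expenditure = 1407.4 × 4090.6 = 5757110.44.

5757110.44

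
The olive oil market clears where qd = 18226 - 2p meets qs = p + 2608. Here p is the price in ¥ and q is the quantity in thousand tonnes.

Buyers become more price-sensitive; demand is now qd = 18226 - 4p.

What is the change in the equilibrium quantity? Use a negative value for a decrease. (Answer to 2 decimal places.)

Initially, 18226 - 2p = p + 2608, so 15618 = 3p and p = 5206, q = 7814.
With the change applied: demand qd = 18226 - 4p, supply qs = p + 2608.
New equilibrium: 18226 - 4p = p + 2608 ⇒ 15618 = 5p ⇒ p = 3123.6, q = 5731.6.
Δq = 5731.6 − 7814 = -2082.40.

-2082.40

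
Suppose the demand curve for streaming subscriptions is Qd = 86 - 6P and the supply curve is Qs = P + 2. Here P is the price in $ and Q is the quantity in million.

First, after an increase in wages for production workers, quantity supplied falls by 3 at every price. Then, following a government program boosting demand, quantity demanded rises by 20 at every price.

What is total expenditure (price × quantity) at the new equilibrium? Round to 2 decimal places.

218.37

Solve the original market: 86 - 6P = P + 2, hence P = 12 and Q = 14.
The shock moves the curves to Qd = 106 - 6P and Qs = P - 1.
Setting them equal: 106 - 6P = P - 1 → 107 = 7P, so P = 107/7 ≈ 15.2857 and Q = 100/7 ≈ 14.2857.
New expenditure = 15.2857 × 14.2857 = 218.37.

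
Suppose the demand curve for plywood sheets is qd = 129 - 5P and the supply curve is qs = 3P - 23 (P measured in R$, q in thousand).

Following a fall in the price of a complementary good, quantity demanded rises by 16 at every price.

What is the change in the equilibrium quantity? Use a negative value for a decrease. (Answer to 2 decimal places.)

+6.00

Before the shock: 129 - 5P = 3P - 23 ⇒ 152 = 8P ⇒ P = 19, q = 34.
After the shift, demand is qd = 145 - 5P and supply is qs = 3P - 23.
New equilibrium: 145 - 5P = 3P - 23 ⇒ 168 = 8P ⇒ P = 21, q = 40.
Δq = 40 − 34 = +6.00.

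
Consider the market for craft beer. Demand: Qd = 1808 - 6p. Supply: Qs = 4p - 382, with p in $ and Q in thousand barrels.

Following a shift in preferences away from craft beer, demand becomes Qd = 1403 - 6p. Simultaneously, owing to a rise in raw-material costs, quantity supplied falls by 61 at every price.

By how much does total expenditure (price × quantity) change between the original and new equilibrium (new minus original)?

-53655.16

Solve the original market: 1808 - 6p = 4p - 382, hence p = 219 and Q = 494.
After the shift, demand is Qd = 1403 - 6p and supply is Qs = 4p - 443.
New equilibrium: 1403 - 6p = 4p - 443 ⇒ 1846 = 10p ⇒ p = 184.6, Q = 295.4.
Expenditure moves from 219×494 = 108186 to 184.6×295.4 = 54530.84; change = -53655.16.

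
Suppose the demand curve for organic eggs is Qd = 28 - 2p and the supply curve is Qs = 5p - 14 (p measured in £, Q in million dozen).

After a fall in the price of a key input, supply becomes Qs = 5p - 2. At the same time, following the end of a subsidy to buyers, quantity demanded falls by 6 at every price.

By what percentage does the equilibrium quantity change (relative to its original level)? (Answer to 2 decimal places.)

Initially, 28 - 2p = 5p - 14, so 42 = 7p and p = 6, Q = 16.
The new curves are Qd = 22 - 2p (demand) and Qs = 5p - 2 (supply).
Setting them equal: 22 - 2p = 5p - 2 → 24 = 7p, so p = 24/7 ≈ 3.4286 and Q = 106/7 ≈ 15.1429.
%ΔQ = (15.1429 − 16) / 16 × 100 = -5.36%.

-5.36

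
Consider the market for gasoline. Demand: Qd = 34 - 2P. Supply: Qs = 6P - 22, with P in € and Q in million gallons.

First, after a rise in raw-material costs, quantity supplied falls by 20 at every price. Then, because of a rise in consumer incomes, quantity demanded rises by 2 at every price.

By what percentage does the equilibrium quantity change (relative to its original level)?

-17.5

Before the shock: 34 - 2P = 6P - 22 ⇒ 56 = 8P ⇒ P = 7, Q = 20.
The shock moves the curves to Qd = 36 - 2P and Qs = 6P - 42.
Setting them equal: 36 - 2P = 6P - 42 → 78 = 8P, so P = 9.75 and Q = 16.5.
%ΔQ = (16.5 − 20) / 20 × 100 = -17.5%.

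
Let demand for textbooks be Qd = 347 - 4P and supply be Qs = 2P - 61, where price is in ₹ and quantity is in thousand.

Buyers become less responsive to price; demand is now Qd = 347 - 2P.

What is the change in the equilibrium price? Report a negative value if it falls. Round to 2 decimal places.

Initially, 347 - 4P = 2P - 61, so 408 = 6P and P = 68, Q = 75.
The new curves are Qd = 347 - 2P (demand) and Qs = 2P - 61 (supply).
Clearing the new market: 347 - 2P = 2P - 61, so P = 102 and Q = 143.
ΔP = 102 − 68 = +34.00.

+34.00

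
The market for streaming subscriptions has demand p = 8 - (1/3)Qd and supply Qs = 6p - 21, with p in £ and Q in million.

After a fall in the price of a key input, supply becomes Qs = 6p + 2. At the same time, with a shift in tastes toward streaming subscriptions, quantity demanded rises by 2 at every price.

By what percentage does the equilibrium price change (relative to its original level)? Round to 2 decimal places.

-46.67

Original equilibrium: 24 - 3p = 6p - 21 gives 45 = 9p, so p = 5 and Q = 9.
With the change applied: demand Qd = 26 - 3p, supply Qs = 6p + 2.
Setting them equal: 26 - 3p = 6p + 2 → 24 = 9p, so p = 8/3 ≈ 2.6667 and Q = 18.
%Δp = (2.6667 − 5) / 5 × 100 = -46.67%.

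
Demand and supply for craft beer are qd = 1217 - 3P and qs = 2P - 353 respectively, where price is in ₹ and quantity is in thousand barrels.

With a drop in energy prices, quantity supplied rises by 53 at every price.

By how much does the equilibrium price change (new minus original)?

-10.6

Solve the original market: 1217 - 3P = 2P - 353, hence P = 314 and q = 275.
The new curves are qd = 1217 - 3P (demand) and qs = 2P - 300 (supply).
Equate the new curves: 1217 - 3P = 2P - 300, giving 1517 = 5P, P = 303.4, q = 306.8.
ΔP = 303.4 − 314 = -10.6.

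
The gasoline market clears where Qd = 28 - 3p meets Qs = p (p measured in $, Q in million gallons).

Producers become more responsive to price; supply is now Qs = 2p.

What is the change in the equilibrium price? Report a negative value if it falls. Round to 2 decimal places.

Original equilibrium: 28 - 3p = p gives 28 = 4p, so p = 7 and Q = 7.
After the shift, demand is Qd = 28 - 3p and supply is Qs = 2p.
Equate the new curves: 28 - 3p = 2p, giving 28 = 5p, p = 5.6, Q = 11.2.
Δp = 5.6 − 7 = -1.40.

-1.40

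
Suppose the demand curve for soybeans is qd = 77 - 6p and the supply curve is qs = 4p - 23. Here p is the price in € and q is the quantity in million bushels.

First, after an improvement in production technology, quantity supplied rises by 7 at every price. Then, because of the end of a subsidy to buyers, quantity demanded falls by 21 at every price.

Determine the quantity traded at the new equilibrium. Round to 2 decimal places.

Solve the original market: 77 - 6p = 4p - 23, hence p = 10 and q = 17.
The new curves are qd = 56 - 6p (demand) and qs = 4p - 16 (supply).
Setting them equal: 56 - 6p = 4p - 16 → 72 = 10p, so p = 7.2 and q = 12.8.

12.80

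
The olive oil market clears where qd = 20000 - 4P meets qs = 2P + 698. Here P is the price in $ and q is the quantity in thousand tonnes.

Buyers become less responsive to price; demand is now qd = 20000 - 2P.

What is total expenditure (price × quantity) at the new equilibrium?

49939099.5

Before the shock: 20000 - 4P = 2P + 698 ⇒ 19302 = 6P ⇒ P = 3217, q = 7132.
After the shift, demand is qd = 20000 - 2P and supply is qs = 2P + 698.
New equilibrium: 20000 - 2P = 2P + 698 ⇒ 19302 = 4P ⇒ P = 4825.5, q = 10349.
New expenditure = 4825.5 × 10349 = 49939099.5.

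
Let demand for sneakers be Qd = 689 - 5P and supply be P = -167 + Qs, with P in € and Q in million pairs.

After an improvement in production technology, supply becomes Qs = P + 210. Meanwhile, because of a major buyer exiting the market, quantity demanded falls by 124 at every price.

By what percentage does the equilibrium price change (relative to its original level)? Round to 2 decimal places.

-31.99

Initially, 689 - 5P = P + 167, so 522 = 6P and P = 87, Q = 254.
The shock moves the curves to Qd = 565 - 5P and Qs = P + 210.
Clearing the new market: 565 - 5P = P + 210, so P = 355/6 ≈ 59.1667 and Q = 1615/6 ≈ 269.1667.
%ΔP = (59.1667 − 87) / 87 × 100 = -31.99%.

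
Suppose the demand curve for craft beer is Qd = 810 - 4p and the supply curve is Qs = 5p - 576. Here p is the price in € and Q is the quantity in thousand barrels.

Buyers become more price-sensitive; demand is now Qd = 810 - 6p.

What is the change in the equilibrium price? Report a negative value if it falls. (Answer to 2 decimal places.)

Original equilibrium: 810 - 4p = 5p - 576 gives 1386 = 9p, so p = 154 and Q = 194.
The shock moves the curves to Qd = 810 - 6p and Qs = 5p - 576.
Equate the new curves: 810 - 6p = 5p - 576, giving 1386 = 11p, p = 126, Q = 54.
Δp = 126 − 154 = -28.00.

-28.00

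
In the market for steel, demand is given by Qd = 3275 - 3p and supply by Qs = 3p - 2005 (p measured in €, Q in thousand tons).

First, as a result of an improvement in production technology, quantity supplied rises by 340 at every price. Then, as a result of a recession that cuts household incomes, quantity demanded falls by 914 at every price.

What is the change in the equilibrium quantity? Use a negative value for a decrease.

Solve the original market: 3275 - 3p = 3p - 2005, hence p = 880 and Q = 635.
With the change applied: demand Qd = 2361 - 3p, supply Qs = 3p - 1665.
Setting them equal: 2361 - 3p = 3p - 1665 → 4026 = 6p, so p = 671 and Q = 348.
ΔQ = 348 − 635 = -287.

-287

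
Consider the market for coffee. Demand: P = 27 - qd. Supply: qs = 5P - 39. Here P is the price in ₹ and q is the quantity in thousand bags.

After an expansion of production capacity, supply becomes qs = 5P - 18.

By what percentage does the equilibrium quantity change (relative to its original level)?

+21.875

Initially, 27 - P = 5P - 39, so 66 = 6P and P = 11, q = 16.
After the shift, demand is qd = 27 - P and supply is qs = 5P - 18.
New equilibrium: 27 - P = 5P - 18 ⇒ 45 = 6P ⇒ P = 7.5, q = 19.5.
%Δq = (19.5 − 16) / 16 × 100 = +21.875%.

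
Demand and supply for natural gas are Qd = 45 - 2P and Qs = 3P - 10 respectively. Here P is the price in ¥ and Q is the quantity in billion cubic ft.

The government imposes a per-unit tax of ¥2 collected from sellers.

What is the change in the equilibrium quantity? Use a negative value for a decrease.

-2.4

Original equilibrium: 45 - 2P = 3P - 10 gives 55 = 5P, so P = 11 and Q = 23.
Since sellers keep the price net of the tax, the effective supply curve becomes Qs = 3P - 16.
Setting them equal: 45 - 2P = 3P - 16 → 61 = 5P, so P = 12.2 and Q = 20.6.
ΔQ = 20.6 − 23 = -2.4.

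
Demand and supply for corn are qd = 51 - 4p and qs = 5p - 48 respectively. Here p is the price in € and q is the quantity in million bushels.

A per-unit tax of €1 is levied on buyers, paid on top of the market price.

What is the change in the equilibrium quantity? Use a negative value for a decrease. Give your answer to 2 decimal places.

-2.22

Original equilibrium: 51 - 4p = 5p - 48 gives 99 = 9p, so p = 11 and q = 7.
Since buyers pay the price plus the tax, the effective demand curve becomes qd = 47 - 4p.
New equilibrium: 47 - 4p = 5p - 48 ⇒ 95 = 9p ⇒ p = 95/9 ≈ 10.5556, q = 43/9 ≈ 4.7778.
Δq = 4.7778 − 7 = -2.22.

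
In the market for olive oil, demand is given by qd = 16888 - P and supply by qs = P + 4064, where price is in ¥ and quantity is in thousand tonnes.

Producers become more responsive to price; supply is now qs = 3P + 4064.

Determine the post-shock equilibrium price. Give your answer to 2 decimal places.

3206.00

Original equilibrium: 16888 - P = P + 4064 gives 12824 = 2P, so P = 6412 and q = 10476.
The new curves are qd = 16888 - P (demand) and qs = 3P + 4064 (supply).
New equilibrium: 16888 - P = 3P + 4064 ⇒ 12824 = 4P ⇒ P = 3206, q = 13682.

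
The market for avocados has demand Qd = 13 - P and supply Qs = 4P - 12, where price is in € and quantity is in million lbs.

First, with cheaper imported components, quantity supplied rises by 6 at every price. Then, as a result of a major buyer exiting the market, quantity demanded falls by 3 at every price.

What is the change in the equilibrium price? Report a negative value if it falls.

Before the shock: 13 - P = 4P - 12 ⇒ 25 = 5P ⇒ P = 5, Q = 8.
With the change applied: demand Qd = 10 - P, supply Qs = 4P - 6.
New equilibrium: 10 - P = 4P - 6 ⇒ 16 = 5P ⇒ P = 3.2, Q = 6.8.
ΔP = 3.2 − 5 = -1.8.

-1.8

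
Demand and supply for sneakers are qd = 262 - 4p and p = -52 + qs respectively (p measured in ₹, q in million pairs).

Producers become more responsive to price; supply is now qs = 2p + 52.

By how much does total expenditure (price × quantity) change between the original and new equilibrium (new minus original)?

Original equilibrium: 262 - 4p = p + 52 gives 210 = 5p, so p = 42 and q = 94.
After the shift, demand is qd = 262 - 4p and supply is qs = 2p + 52.
Setting them equal: 262 - 4p = 2p + 52 → 210 = 6p, so p = 35 and q = 122.
Expenditure moves from 42×94 = 3948 to 35×122 = 4270; change = +322.

+322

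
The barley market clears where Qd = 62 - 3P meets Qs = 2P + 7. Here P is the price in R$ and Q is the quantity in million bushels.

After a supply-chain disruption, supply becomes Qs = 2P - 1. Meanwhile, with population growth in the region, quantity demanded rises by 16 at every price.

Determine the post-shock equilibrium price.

15.8

Initially, 62 - 3P = 2P + 7, so 55 = 5P and P = 11, Q = 29.
The new curves are Qd = 78 - 3P (demand) and Qs = 2P - 1 (supply).
Setting them equal: 78 - 3P = 2P - 1 → 79 = 5P, so P = 15.8 and Q = 30.6.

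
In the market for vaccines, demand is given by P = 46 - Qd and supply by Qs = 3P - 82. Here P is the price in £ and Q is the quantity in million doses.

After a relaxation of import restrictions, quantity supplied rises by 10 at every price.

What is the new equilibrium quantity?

Original equilibrium: 46 - P = 3P - 82 gives 128 = 4P, so P = 32 and Q = 14.
With the change applied: demand Qd = 46 - P, supply Qs = 3P - 72.
Equate the new curves: 46 - P = 3P - 72, giving 118 = 4P, P = 29.5, Q = 16.5.

16.5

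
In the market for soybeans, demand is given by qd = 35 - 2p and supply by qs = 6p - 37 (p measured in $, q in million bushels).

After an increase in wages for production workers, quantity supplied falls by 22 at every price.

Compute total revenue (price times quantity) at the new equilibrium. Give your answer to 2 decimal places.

Initially, 35 - 2p = 6p - 37, so 72 = 8p and p = 9, q = 17.
The shock moves the curves to qd = 35 - 2p and qs = 6p - 59.
Setting them equal: 35 - 2p = 6p - 59 → 94 = 8p, so p = 11.75 and q = 11.5.
New expenditure = 11.75 × 11.5 = 135.13.

135.13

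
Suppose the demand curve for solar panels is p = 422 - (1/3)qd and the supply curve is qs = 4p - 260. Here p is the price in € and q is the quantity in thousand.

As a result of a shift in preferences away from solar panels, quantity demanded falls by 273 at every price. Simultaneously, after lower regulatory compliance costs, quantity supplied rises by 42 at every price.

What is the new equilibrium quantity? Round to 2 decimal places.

Initially, 1266 - 3p = 4p - 260, so 1526 = 7p and p = 218, q = 612.
The new curves are qd = 993 - 3p (demand) and qs = 4p - 218 (supply).
Clearing the new market: 993 - 3p = 4p - 218, so p = 173 and q = 474.

474.00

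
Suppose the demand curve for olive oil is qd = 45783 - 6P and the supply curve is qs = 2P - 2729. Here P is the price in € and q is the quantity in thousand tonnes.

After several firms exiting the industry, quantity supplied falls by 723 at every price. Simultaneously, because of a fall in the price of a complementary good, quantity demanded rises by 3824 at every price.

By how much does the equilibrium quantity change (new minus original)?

+413.75

Original equilibrium: 45783 - 6P = 2P - 2729 gives 48512 = 8P, so P = 6064 and q = 9399.
After the shift, demand is qd = 49607 - 6P and supply is qs = 2P - 3452.
Setting them equal: 49607 - 6P = 2P - 3452 → 53059 = 8P, so P = 6632.375 and q = 9812.75.
Δq = 9812.75 − 9399 = +413.75.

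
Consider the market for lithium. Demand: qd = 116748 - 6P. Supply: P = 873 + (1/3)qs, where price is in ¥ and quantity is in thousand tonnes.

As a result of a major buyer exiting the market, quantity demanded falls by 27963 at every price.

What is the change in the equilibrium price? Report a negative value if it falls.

Before the shock: 116748 - 6P = 3P - 2619 ⇒ 119367 = 9P ⇒ P = 13263, q = 37170.
After the shift, demand is qd = 88785 - 6P and supply is qs = 3P - 2619.
New equilibrium: 88785 - 6P = 3P - 2619 ⇒ 91404 = 9P ⇒ P = 10156, q = 27849.
ΔP = 10156 − 13263 = -3107.

-3107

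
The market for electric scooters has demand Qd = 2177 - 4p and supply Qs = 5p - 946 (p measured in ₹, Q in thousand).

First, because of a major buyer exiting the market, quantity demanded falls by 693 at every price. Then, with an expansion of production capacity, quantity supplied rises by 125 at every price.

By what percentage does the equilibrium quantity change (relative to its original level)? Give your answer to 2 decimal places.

Original equilibrium: 2177 - 4p = 5p - 946 gives 3123 = 9p, so p = 347 and Q = 789.
The shock moves the curves to Qd = 1484 - 4p and Qs = 5p - 821.
Setting them equal: 1484 - 4p = 5p - 821 → 2305 = 9p, so p = 2305/9 ≈ 256.1111 and Q = 4136/9 ≈ 459.5556.
%ΔQ = (459.5556 − 789) / 789 × 100 = -41.75%.

-41.75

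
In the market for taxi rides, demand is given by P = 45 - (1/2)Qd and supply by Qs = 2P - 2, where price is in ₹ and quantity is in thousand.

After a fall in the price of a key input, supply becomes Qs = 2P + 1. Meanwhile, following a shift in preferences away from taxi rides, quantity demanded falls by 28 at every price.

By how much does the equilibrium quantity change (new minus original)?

Before the shock: 90 - 2P = 2P - 2 ⇒ 92 = 4P ⇒ P = 23, Q = 44.
With the change applied: demand Qd = 62 - 2P, supply Qs = 2P + 1.
Setting them equal: 62 - 2P = 2P + 1 → 61 = 4P, so P = 15.25 and Q = 31.5.
ΔQ = 31.5 − 44 = -12.5.

-12.5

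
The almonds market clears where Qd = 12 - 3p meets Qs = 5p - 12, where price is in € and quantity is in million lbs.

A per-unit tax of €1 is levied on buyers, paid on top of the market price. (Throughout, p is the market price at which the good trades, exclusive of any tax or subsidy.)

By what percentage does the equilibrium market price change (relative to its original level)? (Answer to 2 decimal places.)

-12.50

Original equilibrium: 12 - 3p = 5p - 12 gives 24 = 8p, so p = 3 and Q = 3.
Since buyers pay the price plus the tax, the effective demand curve becomes Qd = 9 - 3p.
New equilibrium: 9 - 3p = 5p - 12 ⇒ 21 = 8p ⇒ p = 2.625, Q = 1.125.
%Δp = (2.625 − 3) / 3 × 100 = -12.50%.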